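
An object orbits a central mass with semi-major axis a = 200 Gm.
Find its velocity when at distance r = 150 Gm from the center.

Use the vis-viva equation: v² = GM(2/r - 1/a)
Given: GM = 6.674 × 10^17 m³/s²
a = 200 Gm = 2 × 10^11 m
r = 150 Gm = 1.5 × 10^11 m
GM = 6.674 × 10^17 m³/s²
2/r − 1/a = 1.33333 × 10^-11 − 5 × 10^-12 = 8.33333 × 10^-12 m⁻¹
v² = GM (2/r − 1/a) = 5.56167 × 10^6 m²/s²
v = 2358.32 m/s ≈ 2.358 km/s

Final answer: 2.358 km/s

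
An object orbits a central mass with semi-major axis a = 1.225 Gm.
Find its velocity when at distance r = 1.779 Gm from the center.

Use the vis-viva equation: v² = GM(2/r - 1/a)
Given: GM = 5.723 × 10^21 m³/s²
a = 1.225 Gm = 1.225 × 10^9 m
r = 1.779 Gm = 1.779 × 10^9 m
GM = 5.723 × 10^21 m³/s²
2/r − 1/a = 1.12423 × 10^-9 − 8.16327 × 10^-10 = 3.07901 × 10^-10 m⁻¹
v² = GM (2/r − 1/a) = 1.76211 × 10^12 m²/s²
v = 1.32745 × 10^6 m/s ≈ 1327 km/s

Final answer: 1327 km/s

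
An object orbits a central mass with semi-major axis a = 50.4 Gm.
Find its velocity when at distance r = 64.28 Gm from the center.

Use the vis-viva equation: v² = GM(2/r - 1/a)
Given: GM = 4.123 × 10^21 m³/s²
a = 50.4 Gm = 5.04 × 10^10 m
r = 64.28 Gm = 6.428 × 10^10 m
GM = 4.123 × 10^21 m³/s²
2/r − 1/a = 3.11139 × 10^-11 − 1.98413 × 10^-11 = 1.12726 × 10^-11 m⁻¹
v² = GM (2/r − 1/a) = 4.6477 × 10^10 m²/s²
v = 215585 m/s ≈ 215.6 km/s

Final answer: 215.6 km/s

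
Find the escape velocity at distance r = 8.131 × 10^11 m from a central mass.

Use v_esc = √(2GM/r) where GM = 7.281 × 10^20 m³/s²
r = 8.131 × 10^11 m
GM = 7.281 × 10^20 m³/s²
2GM/r = 2 × (7.281 × 10^20) / (8.131 × 10^11) = 1.79092 × 10^9 m²/s²
v_esc = √(2GM/r) = 42319.3 m/s ≈ 42.32 km/s

Final answer: 42.32 km/s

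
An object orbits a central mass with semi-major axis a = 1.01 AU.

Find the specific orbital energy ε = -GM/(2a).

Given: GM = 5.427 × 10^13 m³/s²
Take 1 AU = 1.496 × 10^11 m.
a = 1.01 AU = 1.51096 × 10^11 m
GM = 5.427 × 10^13 m³/s²
2a = 3.02192 × 10^11 m
ε = −GM/(2a) = -179.588 J/kg ≈ -179.6 J/kg

Final answer: -179.6 J/kg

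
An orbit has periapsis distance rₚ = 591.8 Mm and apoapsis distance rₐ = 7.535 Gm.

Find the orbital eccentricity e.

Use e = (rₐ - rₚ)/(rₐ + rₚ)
rₚ = 591.8 Mm = 5.918 × 10^8 m
rₐ = 7.535 Gm = 7.535 × 10^9 m
rₐ − rₚ = 6.9432 × 10^9 m
rₐ + rₚ = 8.1268 × 10^9 m
e = (rₐ − rₚ)/(rₐ + rₚ) = 0.854358

Final answer: e = 0.8544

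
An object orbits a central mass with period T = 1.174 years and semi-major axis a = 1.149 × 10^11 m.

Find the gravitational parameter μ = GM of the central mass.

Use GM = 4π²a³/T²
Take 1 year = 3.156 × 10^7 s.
T = 1.174 years = 3.70514 × 10^7 s
a = 1.149 × 10^11 m
a³ = 1.51691 × 10^33 m³
T² = 1.37281 × 10^15 s²
GM = 4π² × (1.51691 × 10^33) / (1.37281 × 10^15) = 4.36224 × 10^19 m³/s²
GM ≈ 4.362 × 10^19 m³/s²

Final answer: GM = 4.362 × 10^19 m³/s²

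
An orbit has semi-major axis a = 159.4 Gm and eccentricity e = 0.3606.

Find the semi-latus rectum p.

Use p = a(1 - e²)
a = 159.4 Gm = 1.594 × 10^11 m
e = 0.3606,  e² = 0.130032,  1 − e² = 0.869968
p = a(1 − e²) = 1.594 × 10^11 m × 0.869968 = 1.38673 × 10^11 m ≈ 138.7 Gm

Final answer: p = 138.7 Gm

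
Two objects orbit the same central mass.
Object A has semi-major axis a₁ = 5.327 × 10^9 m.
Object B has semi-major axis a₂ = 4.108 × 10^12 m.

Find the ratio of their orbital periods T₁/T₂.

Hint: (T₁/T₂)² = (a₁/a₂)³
a₁ = 5.327 × 10^9 m
a₂ = 4.108 × 10^12 m
a₁/a₂ = 0.00129674
T₁/T₂ = (a₁/a₂)^(3/2) = (0.00129674)^1.5 = 4.66959 × 10^-5

Final answer: T₁/T₂ = 4.67 × 10^-5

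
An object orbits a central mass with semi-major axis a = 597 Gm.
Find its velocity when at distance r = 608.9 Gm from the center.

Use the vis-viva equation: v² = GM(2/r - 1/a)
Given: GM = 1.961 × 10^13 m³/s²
a = 597 Gm = 5.97 × 10^11 m
r = 608.9 Gm = 6.089 × 10^11 m
GM = 1.961 × 10^13 m³/s²
2/r − 1/a = 3.28461 × 10^-12 − 1.67504 × 10^-12 = 1.60957 × 10^-12 m⁻¹
v² = GM (2/r − 1/a) = 31.5637 m²/s²
v = 5.61815 m/s ≈ 5.618 m/s

Final answer: 5.618 m/s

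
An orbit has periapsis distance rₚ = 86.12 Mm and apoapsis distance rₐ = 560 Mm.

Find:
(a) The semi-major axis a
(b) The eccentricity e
rₚ = 86.12 Mm = 8.612 × 10^7 m
rₐ = 560 Mm = 5.6 × 10^8 m
(a) a = (rₚ + rₐ)/2 = 3.2306 × 10^8 m ≈ 323.1 Mm
(b) e = (rₐ − rₚ)/(rₐ + rₚ) = (4.7388 × 10^8) / (6.4612 × 10^8) = 0.733424

Final answer:
(a) a = 323.1 Mm
(b) e = 0.7334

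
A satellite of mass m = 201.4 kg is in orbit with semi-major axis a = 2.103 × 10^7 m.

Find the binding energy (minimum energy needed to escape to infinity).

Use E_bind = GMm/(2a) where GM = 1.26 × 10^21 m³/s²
a = 2.103 × 10^7 m
GM = 1.26 × 10^21 m³/s²
m = 201.4 kg
GMm = 1.26 × 10^21 × 201.4 = 2.53764 × 10^23 m³·kg/s²
2a = 4.206 × 10^7 m
E_bind = GMm/(2a) = 6.03338 × 10^15 J ≈ 6.033 PJ

Final answer: 6.033 PJ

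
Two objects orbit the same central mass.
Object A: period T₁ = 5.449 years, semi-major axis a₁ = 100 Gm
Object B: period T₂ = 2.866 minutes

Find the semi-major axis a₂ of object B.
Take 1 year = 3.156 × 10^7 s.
T₁ = 5.449 years = 1.7197 × 10^8 s
T₂ = 2.866 minutes = 171.96 s
a₁ = 100 Gm = 1 × 10^11 m
Kepler's third law: (T₂/T₁)² = (a₂/a₁)³  ⇒  a₂ = a₁ (T₂/T₁)^(2/3)
T₂/T₁ = 9.99939 × 10^-7
(T₂/T₁)^(2/3) = 9.9996 × 10^-5
a₂ = 1 × 10^11 m × 9.9996 × 10^-5 = 9.9996 × 10^6 m ≈ 10 Mm

Final answer: a₂ = 10 Mm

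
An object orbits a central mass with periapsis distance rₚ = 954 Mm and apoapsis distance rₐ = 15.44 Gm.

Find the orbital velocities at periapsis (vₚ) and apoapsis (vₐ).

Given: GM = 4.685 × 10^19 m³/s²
rₚ = 954 Mm = 9.54 × 10^8 m
rₐ = 15.44 Gm = 1.544 × 10^10 m
GM = 4.685 × 10^19 m³/s²
a = (rₚ + rₐ)/2 = 8.197 × 10^9 m
Vis-viva: v² = GM (2/r − 1/a)
vₚ² = 4.685 × 10^19 × (2.09644 × 10^-9 − 1.21996 × 10^-10) = 9.25025 × 10^10 m²/s²
vₚ = 304142 m/s ≈ 304.1 km/s
vₐ² = 4.685 × 10^19 × (1.29534 × 10^-10 − 1.21996 × 10^-10) = 3.53147 × 10^8 m²/s²
vₐ = 18792.2 m/s ≈ 18.79 km/s

Final answer: vₚ = 304.1 km/s, vₐ = 18.79 km/s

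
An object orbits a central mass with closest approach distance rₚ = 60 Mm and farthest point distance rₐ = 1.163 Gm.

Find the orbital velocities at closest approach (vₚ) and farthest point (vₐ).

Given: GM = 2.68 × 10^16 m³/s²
rₚ = 60 Mm = 6 × 10^7 m
rₐ = 1.163 Gm = 1.163 × 10^9 m
GM = 2.68 × 10^16 m³/s²
a = (rₚ + rₐ)/2 = 6.115 × 10^8 m
Vis-viva: v² = GM (2/r − 1/a)
vₚ² = 2.68 × 10^16 × (3.33333 × 10^-8 − 1.63532 × 10^-9) = 8.49507 × 10^8 m²/s²
vₚ = 29146.3 m/s ≈ 29.15 km/s
vₐ² = 2.68 × 10^16 × (1.71969 × 10^-9 − 1.63532 × 10^-9) = 2.26105 × 10^6 m²/s²
vₐ = 1503.68 m/s ≈ 1.504 km/s

Final answer: vₚ = 29.15 km/s, vₐ = 1.504 km/s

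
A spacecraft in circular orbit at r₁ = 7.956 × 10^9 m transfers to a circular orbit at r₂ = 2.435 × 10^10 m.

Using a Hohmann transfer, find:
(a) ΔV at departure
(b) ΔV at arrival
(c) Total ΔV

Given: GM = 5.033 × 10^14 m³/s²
r₁ = 7.956 × 10^9 m
r₂ = 2.435 × 10^10 m
GM = 5.033 × 10^14 m³/s²
Transfer ellipse: a_t = (r₁ + r₂)/2 = 1.6153 × 10^10 m
Circular speed at r₁: v₁ = √(GM/r₁) = 251.516 m/s
Transfer speed at r₁ (periapsis): v₁ₜ = √(GM(2/r₁ − 1/a_t)) = 308.808 m/s
(a) ΔV₁ = v₁ₜ − v₁ = 57.292 m/s ≈ 57.29 m/s
Circular speed at r₂: v₂ = √(GM/r₂) = 143.769 m/s
Transfer speed at r₂ (apoapsis): v₂ₜ = √(GM(2/r₂ − 1/a_t)) = 100.899 m/s
(b) ΔV₂ = v₂ − v₂ₜ = 42.8701 m/s ≈ 42.87 m/s
(c) ΔV_total = ΔV₁ + ΔV₂ = 100.162 m/s ≈ 100.2 m/s

Final answer:
(a) ΔV₁ = 57.29 m/s
(b) ΔV₂ = 42.87 m/s
(c) ΔV_total = 100.2 m/s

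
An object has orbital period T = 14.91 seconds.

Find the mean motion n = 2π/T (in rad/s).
T = 14.91 seconds
n = 2π / 14.91 s = 0.421407 rad/s ≈ 0.4214 rad/s

Final answer: n = 0.4214 rad/s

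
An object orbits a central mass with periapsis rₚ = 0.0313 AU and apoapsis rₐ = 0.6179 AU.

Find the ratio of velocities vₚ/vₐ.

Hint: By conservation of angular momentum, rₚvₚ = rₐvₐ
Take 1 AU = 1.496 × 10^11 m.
rₚ = 0.0313 AU = 4.68248 × 10^9 m
rₐ = 0.6179 AU = 9.24378 × 10^10 m
rₚvₚ = rₐvₐ  ⇒  vₚ/vₐ = rₐ/rₚ
vₚ/vₐ = (9.24378 × 10^10) / (4.68248 × 10^9) = 19.7412

Final answer: vₚ/vₐ = 19.74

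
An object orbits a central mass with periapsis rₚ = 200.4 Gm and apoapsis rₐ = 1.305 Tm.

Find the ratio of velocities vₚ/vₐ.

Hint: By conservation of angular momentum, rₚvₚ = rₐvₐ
rₚ = 200.4 Gm = 2.004 × 10^11 m
rₐ = 1.305 Tm = 1.305 × 10^12 m
rₚvₚ = rₐvₐ  ⇒  vₚ/vₐ = rₐ/rₚ
vₚ/vₐ = (1.305 × 10^12) / (2.004 × 10^11) = 6.51198

Final answer: vₚ/vₐ = 6.512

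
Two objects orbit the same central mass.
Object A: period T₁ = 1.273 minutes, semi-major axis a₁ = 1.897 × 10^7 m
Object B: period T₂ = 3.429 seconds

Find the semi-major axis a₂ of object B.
T₁ = 1.273 minutes = 76.38 s
T₂ = 3.429 seconds
a₁ = 1.897 × 10^7 m
Kepler's third law: (T₂/T₁)² = (a₂/a₁)³  ⇒  a₂ = a₁ (T₂/T₁)^(2/3)
T₂/T₁ = 0.044894
(T₂/T₁)^(2/3) = 0.126316
a₂ = 1.897 × 10^7 m × 0.126316 = 2.39622 × 10^6 m ≈ 2.396 × 10^6 m

Final answer: a₂ = 2.396 × 10^6 m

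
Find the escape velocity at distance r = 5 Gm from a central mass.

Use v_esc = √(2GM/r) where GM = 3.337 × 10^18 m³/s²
r = 5 Gm = 5 × 10^9 m
GM = 3.337 × 10^18 m³/s²
2GM/r = 2 × (3.337 × 10^18) / (5 × 10^9) = 1.3348 × 10^9 m²/s²
v_esc = √(2GM/r) = 36534.9 m/s ≈ 36.53 km/s

Final answer: 36.53 km/s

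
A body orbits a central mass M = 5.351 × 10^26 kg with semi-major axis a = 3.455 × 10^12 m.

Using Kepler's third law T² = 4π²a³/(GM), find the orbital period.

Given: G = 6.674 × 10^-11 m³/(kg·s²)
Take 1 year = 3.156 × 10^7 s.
M = 5.351 × 10^26 kg
GM = G × M = 6.674 × 10^-11 × 5.351 × 10^26 = 3.57126 × 10^16 m³/s²
a = 3.455 × 10^12 m
a³ = 4.12424 × 10^37 m³
T = 2π √(a³/GM) = 2π √((4.12424 × 10^37) / (3.57126 × 10^16)) = 2π × 3.3983 × 10^10 s
T = 2.13521 × 10^11 s ≈ 6766 years

Final answer: 6766 years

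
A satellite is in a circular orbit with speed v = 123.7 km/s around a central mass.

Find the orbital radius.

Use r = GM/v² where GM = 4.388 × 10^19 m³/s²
v = 123.7 km/s = 123700 m/s
GM = 4.388 × 10^19 m³/s²
v² = 1.53017 × 10^10 m²/s²
r = GM/v² = (4.388 × 10^19) / (1.53017 × 10^10) = 2.86766 × 10^9 m ≈ 2.868 Gm

Final answer: 2.868 Gm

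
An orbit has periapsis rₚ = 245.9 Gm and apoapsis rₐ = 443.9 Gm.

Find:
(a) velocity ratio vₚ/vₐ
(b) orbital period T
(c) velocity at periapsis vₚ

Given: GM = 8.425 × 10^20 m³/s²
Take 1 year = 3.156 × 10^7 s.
rₚ = 245.9 Gm = 2.459 × 10^11 m
rₐ = 443.9 Gm = 4.439 × 10^11 m
GM = 8.425 × 10^20 m³/s²
a = (rₚ + rₐ)/2 = 3.449 × 10^11 m
e = (rₐ − rₚ)/(rₐ + rₚ) = (1.98 × 10^11) / (6.898 × 10^11) = 0.28704
(a) vₚ/vₐ = rₐ/rₚ (angular momentum) = (4.439 × 10^11) / (2.459 × 10^11) = 1.80521 ≈ 1.805
(b) a³ = 4.10279 × 10^34 m³;  T = 2π √(a³/GM) = 2π × 6.97838 × 10^6 s = 4.38465 × 10^7 s ≈ 1.389 years
(c) vₚ² = GM (2/rₚ − 1/a) = 8.425 × 10^20 × (8.13339 × 10^-12 − 2.89939 × 10^-12) = 4.40964 × 10^9 m²/s²;  vₚ = 66405.1 m/s ≈ 66.41 km/s

Final answer:
(a) velocity ratio vₚ/vₐ = 1.805
(b) orbital period T = 1.389 years
(c) velocity at periapsis vₚ = 66.41 km/s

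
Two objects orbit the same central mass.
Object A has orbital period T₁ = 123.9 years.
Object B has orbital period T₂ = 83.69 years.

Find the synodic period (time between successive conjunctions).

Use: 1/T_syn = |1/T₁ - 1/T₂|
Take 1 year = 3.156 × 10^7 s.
T₁ = 123.9 years = 3.91028 × 10^9 s
T₂ = 83.69 years = 2.64126 × 10^9 s
1/T₁ = 2.55736 × 10^-10 s⁻¹
1/T₂ = 3.78608 × 10^-10 s⁻¹
|1/T₁ − 1/T₂| = 1.22872 × 10^-10 s⁻¹
T_syn = 1 / |1/T₁ − 1/T₂| = 8.13856 × 10^9 s ≈ 257.9 years

Final answer: T_syn = 257.9 years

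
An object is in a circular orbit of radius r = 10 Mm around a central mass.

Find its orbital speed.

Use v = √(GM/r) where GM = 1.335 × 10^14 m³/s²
r = 10 Mm = 1 × 10^7 m
GM = 1.335 × 10^14 m³/s²
GM/r = (1.335 × 10^14) / (1 × 10^7) = 1.335 × 10^7 m²/s²
v = √(GM/r) = 3653.77 m/s ≈ 3.654 km/s

Final answer: 3.654 km/s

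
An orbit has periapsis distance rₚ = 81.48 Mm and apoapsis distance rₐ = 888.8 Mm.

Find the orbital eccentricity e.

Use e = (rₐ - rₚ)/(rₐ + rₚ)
rₚ = 81.48 Mm = 8.148 × 10^7 m
rₐ = 888.8 Mm = 8.888 × 10^8 m
rₐ − rₚ = 8.0732 × 10^8 m
rₐ + rₚ = 9.7028 × 10^8 m
e = (rₐ − rₚ)/(rₐ + rₚ) = 0.832048

Final answer: e = 0.832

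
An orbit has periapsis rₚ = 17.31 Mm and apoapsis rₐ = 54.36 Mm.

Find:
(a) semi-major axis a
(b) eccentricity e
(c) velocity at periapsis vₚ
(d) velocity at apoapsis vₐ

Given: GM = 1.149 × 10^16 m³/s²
rₚ = 17.31 Mm = 1.731 × 10^7 m
rₐ = 54.36 Mm = 5.436 × 10^7 m
GM = 1.149 × 10^16 m³/s²
a = (rₚ + rₐ)/2 = 3.5835 × 10^7 m
e = (rₐ − rₚ)/(rₐ + rₚ) = (3.705 × 10^7) / (7.167 × 10^7) = 0.516953
(a) a = 3.5835 × 10^7 m ≈ 35.84 Mm
(b) e = 0.516953 ≈ 0.517
(c) vₚ² = GM (2/rₚ − 1/a) = 1.149 × 10^16 × (1.1554 × 10^-7 − 2.79057 × 10^-8) = 1.00692 × 10^9 m²/s²;  vₚ = 31732 m/s ≈ 31.73 km/s
(d) vₐ² = GM (2/rₐ − 1/a) = 1.149 × 10^16 × (3.67918 × 10^-8 − 2.79057 × 10^-8) = 1.02101 × 10^8 m²/s²;  vₐ = 10104.5 m/s ≈ 10.1 km/s

Final answer:
(a) semi-major axis a = 35.84 Mm
(b) eccentricity e = 0.517
(c) velocity at periapsis vₚ = 31.73 km/s
(d) velocity at apoapsis vₐ = 10.1 km/s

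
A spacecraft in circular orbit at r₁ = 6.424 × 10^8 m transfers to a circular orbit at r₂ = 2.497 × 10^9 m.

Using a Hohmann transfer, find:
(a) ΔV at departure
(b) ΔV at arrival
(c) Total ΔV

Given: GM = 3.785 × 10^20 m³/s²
r₁ = 6.424 × 10^8 m
r₂ = 2.497 × 10^9 m
GM = 3.785 × 10^20 m³/s²
Transfer ellipse: a_t = (r₁ + r₂)/2 = 1.5697 × 10^9 m
Circular speed at r₁: v₁ = √(GM/r₁) = 767592 m/s
Transfer speed at r₁ (periapsis): v₁ₜ = √(GM(2/r₁ − 1/a_t)) = 968124 m/s
(a) ΔV₁ = v₁ₜ − v₁ = 200533 m/s ≈ 200.5 km/s
Circular speed at r₂: v₂ = √(GM/r₂) = 389335 m/s
Transfer speed at r₂ (apoapsis): v₂ₜ = √(GM(2/r₂ − 1/a_t)) = 249068 m/s
(b) ΔV₂ = v₂ − v₂ₜ = 140267 m/s ≈ 140.3 km/s
(c) ΔV_total = ΔV₁ + ΔV₂ = 340800 m/s ≈ 340.8 km/s

Final answer:
(a) ΔV₁ = 200.5 km/s
(b) ΔV₂ = 140.3 km/s
(c) ΔV_total = 340.8 km/s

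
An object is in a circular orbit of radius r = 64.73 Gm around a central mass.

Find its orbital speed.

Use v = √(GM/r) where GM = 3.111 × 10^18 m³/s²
r = 64.73 Gm = 6.473 × 10^10 m
GM = 3.111 × 10^18 m³/s²
GM/r = (3.111 × 10^18) / (6.473 × 10^10) = 4.80612 × 10^7 m²/s²
v = √(GM/r) = 6932.62 m/s ≈ 6.933 km/s

Final answer: 6.933 km/s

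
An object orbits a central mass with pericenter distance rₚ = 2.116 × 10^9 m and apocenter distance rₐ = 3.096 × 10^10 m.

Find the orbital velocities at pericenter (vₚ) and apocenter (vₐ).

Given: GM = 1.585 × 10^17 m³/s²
rₚ = 2.116 × 10^9 m
rₐ = 3.096 × 10^10 m
GM = 1.585 × 10^17 m³/s²
a = (rₚ + rₐ)/2 = 1.6538 × 10^10 m
Vis-viva: v² = GM (2/r − 1/a)
vₚ² = 1.585 × 10^17 × (9.4518 × 10^-10 − 6.04668 × 10^-11) = 1.40227 × 10^8 m²/s²
vₚ = 11841.7 m/s ≈ 11.84 km/s
vₐ² = 1.585 × 10^17 × (6.45995 × 10^-11 − 6.04668 × 10^-11) = 655030 m²/s²
vₐ = 809.339 m/s ≈ 809.3 m/s

Final answer: vₚ = 11.84 km/s, vₐ = 809.3 m/s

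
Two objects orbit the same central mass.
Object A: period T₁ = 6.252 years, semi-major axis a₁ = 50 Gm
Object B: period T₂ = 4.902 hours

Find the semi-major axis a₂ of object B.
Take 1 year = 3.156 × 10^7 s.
T₁ = 6.252 years = 1.97313 × 10^8 s
T₂ = 4.902 hours = 17647.2 s
a₁ = 50 Gm = 5 × 10^10 m
Kepler's third law: (T₂/T₁)² = (a₂/a₁)³  ⇒  a₂ = a₁ (T₂/T₁)^(2/3)
T₂/T₁ = 8.94375 × 10^-5
(T₂/T₁)^(2/3) = 0.00199992
a₂ = 5 × 10^10 m × 0.00199992 = 9.99961 × 10^7 m ≈ 100 Mm

Final answer: a₂ = 100 Mm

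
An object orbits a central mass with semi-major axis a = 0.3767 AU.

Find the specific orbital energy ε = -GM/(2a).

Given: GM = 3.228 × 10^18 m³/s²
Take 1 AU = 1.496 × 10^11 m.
a = 0.3767 AU = 5.63543 × 10^10 m
GM = 3.228 × 10^18 m³/s²
2a = 1.12709 × 10^11 m
ε = −GM/(2a) = -2.86402 × 10^7 J/kg ≈ -28.64 MJ/kg

Final answer: -28.64 MJ/kg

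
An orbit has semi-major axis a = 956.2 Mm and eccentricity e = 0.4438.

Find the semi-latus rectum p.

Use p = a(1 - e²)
a = 956.2 Mm = 9.562 × 10^8 m
e = 0.4438,  e² = 0.196958,  1 − e² = 0.803042
p = a(1 − e²) = 9.562 × 10^8 m × 0.803042 = 7.67868 × 10^8 m ≈ 767.9 Mm

Final answer: p = 767.9 Mm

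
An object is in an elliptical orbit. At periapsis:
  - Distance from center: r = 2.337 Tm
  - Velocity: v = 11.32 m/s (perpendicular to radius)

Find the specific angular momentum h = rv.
r = 2.337 Tm = 2.337 × 10^12 m
v = 11.32 m/s
h = rv = 2.337 × 10^12 × 11.32 = 2.64548 × 10^13 m²/s ≈ 2.645 × 10^13 m²/s

Final answer: h = 2.645 × 10^13 m²/s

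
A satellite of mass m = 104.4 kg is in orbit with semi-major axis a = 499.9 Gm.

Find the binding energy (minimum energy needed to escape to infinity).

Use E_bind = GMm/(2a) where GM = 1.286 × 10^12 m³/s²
a = 499.9 Gm = 4.999 × 10^11 m
GM = 1.286 × 10^12 m³/s²
m = 104.4 kg
GMm = 1.286 × 10^12 × 104.4 = 1.34258 × 10^14 m³·kg/s²
2a = 9.998 × 10^11 m
E_bind = GMm/(2a) = 134.285 J ≈ 134.3 J

Final answer: 134.3 J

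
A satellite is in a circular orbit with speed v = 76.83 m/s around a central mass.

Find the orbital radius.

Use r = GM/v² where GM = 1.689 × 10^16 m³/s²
v = 76.83 m/s
GM = 1.689 × 10^16 m³/s²
v² = 5902.85 m²/s²
r = GM/v² = (1.689 × 10^16) / 5902.85 = 2.86133 × 10^12 m ≈ 2.861 Tm

Final answer: 2.861 Tm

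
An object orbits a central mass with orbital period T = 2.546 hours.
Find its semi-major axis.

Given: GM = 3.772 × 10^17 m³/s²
T = 2.546 hours = 9165.6 s
GM = 3.772 × 10^17 m³/s²
Kepler's third law: a³ = GM T² / (4π²)
T² = 8.40082 × 10^7 s²
a³ = (3.772 × 10^17) × (8.40082 × 10^7) / (4π²) = 8.02664 × 10^23 m³
a = (a³)^(1/3) = 9.29347 × 10^7 m ≈ 92.93 Mm

Final answer: 92.93 Mm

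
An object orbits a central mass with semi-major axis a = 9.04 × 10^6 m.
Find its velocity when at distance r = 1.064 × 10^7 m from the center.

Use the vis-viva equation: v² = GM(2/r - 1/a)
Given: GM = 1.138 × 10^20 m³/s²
a = 9.04 × 10^6 m
r = 1.064 × 10^7 m
GM = 1.138 × 10^20 m³/s²
2/r − 1/a = 1.8797 × 10^-7 − 1.10619 × 10^-7 = 7.73505 × 10^-8 m⁻¹
v² = GM (2/r − 1/a) = 8.80248 × 10^12 m²/s²
v = 2.9669 × 10^6 m/s ≈ 2967 km/s

Final answer: 2967 km/s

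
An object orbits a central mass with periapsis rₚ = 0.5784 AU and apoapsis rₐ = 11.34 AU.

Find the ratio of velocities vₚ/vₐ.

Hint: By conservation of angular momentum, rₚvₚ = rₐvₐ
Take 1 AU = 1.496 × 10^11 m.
rₚ = 0.5784 AU = 8.65286 × 10^10 m
rₐ = 11.34 AU = 1.69646 × 10^12 m
rₚvₚ = rₐvₐ  ⇒  vₚ/vₐ = rₐ/rₚ
vₚ/vₐ = (1.69646 × 10^12) / (8.65286 × 10^10) = 19.6058

Final answer: vₚ/vₐ = 19.61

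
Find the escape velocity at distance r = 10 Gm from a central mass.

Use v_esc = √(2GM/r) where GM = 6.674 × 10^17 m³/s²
r = 10 Gm = 1 × 10^10 m
GM = 6.674 × 10^17 m³/s²
2GM/r = 2 × (6.674 × 10^17) / (1 × 10^10) = 1.3348 × 10^8 m²/s²
v_esc = √(2GM/r) = 11553.4 m/s ≈ 11.55 km/s

Final answer: 11.55 km/s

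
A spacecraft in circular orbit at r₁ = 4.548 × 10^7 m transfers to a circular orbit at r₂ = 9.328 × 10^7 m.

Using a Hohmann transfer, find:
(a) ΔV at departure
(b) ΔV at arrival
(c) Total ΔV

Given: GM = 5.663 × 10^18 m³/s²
r₁ = 4.548 × 10^7 m
r₂ = 9.328 × 10^7 m
GM = 5.663 × 10^18 m³/s²
Transfer ellipse: a_t = (r₁ + r₂)/2 = 6.938 × 10^7 m
Circular speed at r₁: v₁ = √(GM/r₁) = 352869 m/s
Transfer speed at r₁ (periapsis): v₁ₜ = √(GM(2/r₁ − 1/a_t)) = 409157 m/s
(a) ΔV₁ = v₁ₜ − v₁ = 56288.5 m/s ≈ 56.29 km/s
Circular speed at r₂: v₂ = √(GM/r₂) = 246393 m/s
Transfer speed at r₂ (apoapsis): v₂ₜ = √(GM(2/r₂ − 1/a_t)) = 199490 m/s
(b) ΔV₂ = v₂ − v₂ₜ = 46902.9 m/s ≈ 46.9 km/s
(c) ΔV_total = ΔV₁ + ΔV₂ = 103191 m/s ≈ 103.2 km/s

Final answer:
(a) ΔV₁ = 56.29 km/s
(b) ΔV₂ = 46.9 km/s
(c) ΔV_total = 103.2 km/s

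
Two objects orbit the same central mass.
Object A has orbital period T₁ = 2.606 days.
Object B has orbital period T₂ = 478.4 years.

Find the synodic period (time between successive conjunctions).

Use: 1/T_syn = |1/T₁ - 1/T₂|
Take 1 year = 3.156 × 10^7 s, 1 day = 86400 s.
T₁ = 2.606 days = 225158 s
T₂ = 478.4 years = 1.50983 × 10^10 s
1/T₁ = 4.44132 × 10^-6 s⁻¹
1/T₂ = 6.62326 × 10^-11 s⁻¹
|1/T₁ − 1/T₂| = 4.44125 × 10^-6 s⁻¹
T_syn = 1 / |1/T₁ − 1/T₂| = 225162 s ≈ 2.606 days

Final answer: T_syn = 2.606 days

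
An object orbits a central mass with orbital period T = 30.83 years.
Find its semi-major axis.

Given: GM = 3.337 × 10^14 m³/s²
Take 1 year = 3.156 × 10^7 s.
T = 30.83 years = 9.72995 × 10^8 s
GM = 3.337 × 10^14 m³/s²
Kepler's third law: a³ = GM T² / (4π²)
T² = 9.46719 × 10^17 s²
a³ = (3.337 × 10^14) × (9.46719 × 10^17) / (4π²) = 8.00235 × 10^30 m³
a = (a³)^(1/3) = 2.0002 × 10^10 m ≈ 20 Gm

Final answer: 20 Gm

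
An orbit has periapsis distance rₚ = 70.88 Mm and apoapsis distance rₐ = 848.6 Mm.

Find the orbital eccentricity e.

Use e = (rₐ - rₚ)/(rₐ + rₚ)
rₚ = 70.88 Mm = 7.088 × 10^7 m
rₐ = 848.6 Mm = 8.486 × 10^8 m
rₐ − rₚ = 7.7772 × 10^8 m
rₐ + rₚ = 9.1948 × 10^8 m
e = (rₐ − rₚ)/(rₐ + rₚ) = 0.845826

Final answer: e = 0.8458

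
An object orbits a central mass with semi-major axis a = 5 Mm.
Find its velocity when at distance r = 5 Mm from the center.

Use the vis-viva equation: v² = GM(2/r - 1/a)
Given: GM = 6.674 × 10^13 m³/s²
a = 5 Mm = 5 × 10^6 m
r = 5 Mm = 5 × 10^6 m
GM = 6.674 × 10^13 m³/s²
2/r − 1/a = 4 × 10^-7 − 2 × 10^-7 = 2 × 10^-7 m⁻¹
v² = GM (2/r − 1/a) = 1.3348 × 10^7 m²/s²
v = 3653.49 m/s ≈ 3.653 km/s

Final answer: 3.653 km/s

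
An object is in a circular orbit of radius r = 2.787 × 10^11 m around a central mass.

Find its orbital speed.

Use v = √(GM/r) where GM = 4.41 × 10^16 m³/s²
r = 2.787 × 10^11 m
GM = 4.41 × 10^16 m³/s²
GM/r = (4.41 × 10^16) / (2.787 × 10^11) = 158235 m²/s²
v = √(GM/r) = 397.787 m/s ≈ 397.8 m/s

Final answer: 397.8 m/s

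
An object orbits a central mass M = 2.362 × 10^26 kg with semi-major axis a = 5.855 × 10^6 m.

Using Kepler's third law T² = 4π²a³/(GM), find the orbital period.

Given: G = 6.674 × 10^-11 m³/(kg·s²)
M = 2.362 × 10^26 kg
GM = G × M = 6.674 × 10^-11 × 2.362 × 10^26 = 1.5764 × 10^16 m³/s²
a = 5.855 × 10^6 m
a³ = 2.00715 × 10^20 m³
T = 2π √(a³/GM) = 2π √((2.00715 × 10^20) / (1.5764 × 10^16)) = 2π × 112.838 s
T = 708.985 s ≈ 11.82 minutes

Final answer: 11.82 minutes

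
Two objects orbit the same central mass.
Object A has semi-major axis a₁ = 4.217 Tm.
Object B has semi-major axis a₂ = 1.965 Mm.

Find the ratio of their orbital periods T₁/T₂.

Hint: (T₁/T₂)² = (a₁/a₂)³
a₁ = 4.217 Tm = 4.217 × 10^12 m
a₂ = 1.965 Mm = 1.965 × 10^6 m
a₁/a₂ = 2.14606 × 10^6
T₁/T₂ = (a₁/a₂)^(3/2) = (2.14606 × 10^6)^1.5 = 3.14385 × 10^9

Final answer: T₁/T₂ = 3.144 × 10^9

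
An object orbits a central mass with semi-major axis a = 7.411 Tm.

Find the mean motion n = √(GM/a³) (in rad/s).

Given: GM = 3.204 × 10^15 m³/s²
a = 7.411 Tm = 7.411 × 10^12 m
GM = 3.204 × 10^15 m³/s²
a³ = 4.07034 × 10^38 m³
GM/a³ = (3.204 × 10^15) / (4.07034 × 10^38) = 7.87158 × 10^-24 s⁻²
n = √(GM/a³) = 2.80563 × 10^-12 rad/s ≈ 2.806 × 10^-12 rad/s

Final answer: n = 2.806 × 10^-12 rad/s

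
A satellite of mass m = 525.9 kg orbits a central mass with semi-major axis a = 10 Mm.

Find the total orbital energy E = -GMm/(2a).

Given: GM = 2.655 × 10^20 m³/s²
a = 10 Mm = 1 × 10^7 m
GM = 2.655 × 10^20 m³/s²
2a = 2 × 10^7 m
GMm = 2.655 × 10^20 × 525.9 = 1.39626 × 10^23 m³·kg/s²
E = −GMm/(2a) = -6.98132 × 10^15 J ≈ -6.981 PJ

Final answer: -6.981 PJ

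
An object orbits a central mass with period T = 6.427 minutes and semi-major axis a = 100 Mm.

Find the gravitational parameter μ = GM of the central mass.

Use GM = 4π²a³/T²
T = 6.427 minutes = 385.62 s
a = 100 Mm = 1 × 10^8 m
a³ = 1 × 10^24 m³
T² = 148703 s²
GM = 4π² × (1 × 10^24) / 148703 = 2.65485 × 10^20 m³/s²
GM ≈ 2.655 × 10^20 m³/s²

Final answer: GM = 2.655 × 10^20 m³/s²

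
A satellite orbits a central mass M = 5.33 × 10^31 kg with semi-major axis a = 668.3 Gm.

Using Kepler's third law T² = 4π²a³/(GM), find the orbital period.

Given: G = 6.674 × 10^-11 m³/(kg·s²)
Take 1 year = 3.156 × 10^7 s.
M = 5.33 × 10^31 kg
GM = G × M = 6.674 × 10^-11 × 5.33 × 10^31 = 3.55724 × 10^21 m³/s²
a = 668.3 Gm = 6.683 × 10^11 m
a³ = 2.98479 × 10^35 m³
T = 2π √(a³/GM) = 2π √((2.98479 × 10^35) / (3.55724 × 10^21)) = 2π × 9.16011 × 10^6 s
T = 5.75546 × 10^7 s ≈ 1.824 years

Final answer: 1.824 years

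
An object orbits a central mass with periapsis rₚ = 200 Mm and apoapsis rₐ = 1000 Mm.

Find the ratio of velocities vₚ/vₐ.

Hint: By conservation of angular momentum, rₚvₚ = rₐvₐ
rₚ = 200 Mm = 2 × 10^8 m
rₐ = 1000 Mm = 1 × 10^9 m
rₚvₚ = rₐvₐ  ⇒  vₚ/vₐ = rₐ/rₚ
vₚ/vₐ = (1 × 10^9) / (2 × 10^8) = 5

Final answer: vₚ/vₐ = 5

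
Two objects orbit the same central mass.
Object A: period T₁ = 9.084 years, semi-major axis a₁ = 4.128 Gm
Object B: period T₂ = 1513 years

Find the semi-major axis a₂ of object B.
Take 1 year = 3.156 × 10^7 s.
T₁ = 9.084 years = 2.86691 × 10^8 s
T₂ = 1513 years = 4.77503 × 10^10 s
a₁ = 4.128 Gm = 4.128 × 10^9 m
Kepler's third law: (T₂/T₁)² = (a₂/a₁)³  ⇒  a₂ = a₁ (T₂/T₁)^(2/3)
T₂/T₁ = 166.557
(T₂/T₁)^(2/3) = 30.272
a₂ = 4.128 × 10^9 m × 30.272 = 1.24963 × 10^11 m ≈ 125 Gm

Final answer: a₂ = 125 Gm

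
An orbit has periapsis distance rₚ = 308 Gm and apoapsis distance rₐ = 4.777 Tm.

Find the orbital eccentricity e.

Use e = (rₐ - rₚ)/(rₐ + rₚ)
rₚ = 308 Gm = 3.08 × 10^11 m
rₐ = 4.777 Tm = 4.777 × 10^12 m
rₐ − rₚ = 4.469 × 10^12 m
rₐ + rₚ = 5.085 × 10^12 m
e = (rₐ − rₚ)/(rₐ + rₚ) = 0.878859

Final answer: e = 0.8789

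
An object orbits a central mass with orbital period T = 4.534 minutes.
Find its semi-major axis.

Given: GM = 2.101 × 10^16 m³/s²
T = 4.534 minutes = 272.04 s
GM = 2.101 × 10^16 m³/s²
Kepler's third law: a³ = GM T² / (4π²)
T² = 74005.8 s²
a³ = (2.101 × 10^16) × 74005.8 / (4π²) = 3.93851 × 10^19 m³
a = (a³)^(1/3) = 3.40234 × 10^6 m ≈ 3.402 Mm

Final answer: 3.402 Mm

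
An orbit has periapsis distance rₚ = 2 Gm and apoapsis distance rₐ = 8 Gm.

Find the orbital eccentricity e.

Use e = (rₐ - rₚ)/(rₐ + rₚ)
rₚ = 2 Gm = 2 × 10^9 m
rₐ = 8 Gm = 8 × 10^9 m
rₐ − rₚ = 6 × 10^9 m
rₐ + rₚ = 1 × 10^10 m
e = (rₐ − rₚ)/(rₐ + rₚ) = 0.6

Final answer: e = 0.6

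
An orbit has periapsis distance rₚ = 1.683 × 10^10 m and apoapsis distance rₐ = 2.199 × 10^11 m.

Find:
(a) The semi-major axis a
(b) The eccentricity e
rₚ = 1.683 × 10^10 m
rₐ = 2.199 × 10^11 m
(a) a = (rₚ + rₐ)/2 = 1.18365 × 10^11 m ≈ 1.184 × 10^11 m
(b) e = (rₐ − rₚ)/(rₐ + rₚ) = (2.0307 × 10^11) / (2.3673 × 10^11) = 0.857813

Final answer:
(a) a = 1.184 × 10^11 m
(b) e = 0.8578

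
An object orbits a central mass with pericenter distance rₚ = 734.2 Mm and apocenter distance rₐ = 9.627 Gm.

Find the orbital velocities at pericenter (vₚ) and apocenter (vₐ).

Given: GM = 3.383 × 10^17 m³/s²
rₚ = 734.2 Mm = 7.342 × 10^8 m
rₐ = 9.627 Gm = 9.627 × 10^9 m
GM = 3.383 × 10^17 m³/s²
a = (rₚ + rₐ)/2 = 5.1806 × 10^9 m
Vis-viva: v² = GM (2/r − 1/a)
vₚ² = 3.383 × 10^17 × (2.72405 × 10^-9 − 1.93028 × 10^-10) = 8.56246 × 10^8 m²/s²
vₚ = 29261.7 m/s ≈ 29.26 km/s
vₐ² = 3.383 × 10^17 × (2.07749 × 10^-10 − 1.93028 × 10^-10) = 4.98018 × 10^6 m²/s²
vₐ = 2231.63 m/s ≈ 2.232 km/s

Final answer: vₚ = 29.26 km/s, vₐ = 2.232 km/s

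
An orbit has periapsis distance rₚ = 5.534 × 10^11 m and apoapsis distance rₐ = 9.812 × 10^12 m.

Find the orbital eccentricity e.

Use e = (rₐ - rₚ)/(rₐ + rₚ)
rₚ = 5.534 × 10^11 m
rₐ = 9.812 × 10^12 m
rₐ − rₚ = 9.2586 × 10^12 m
rₐ + rₚ = 1.03654 × 10^13 m
e = (rₐ − rₚ)/(rₐ + rₚ) = 0.893222

Final answer: e = 0.8932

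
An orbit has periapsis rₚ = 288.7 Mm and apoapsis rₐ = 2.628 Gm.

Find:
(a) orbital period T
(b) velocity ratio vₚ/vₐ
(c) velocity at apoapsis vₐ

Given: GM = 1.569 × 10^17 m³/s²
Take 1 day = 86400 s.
rₚ = 288.7 Mm = 2.887 × 10^8 m
rₐ = 2.628 Gm = 2.628 × 10^9 m
GM = 1.569 × 10^17 m³/s²
a = (rₚ + rₐ)/2 = 1.45835 × 10^9 m
e = (rₐ − rₚ)/(rₐ + rₚ) = (2.3393 × 10^9) / (2.9167 × 10^9) = 0.802037
(a) a³ = 3.1016 × 10^27 m³;  T = 2π √(a³/GM) = 2π × 140599 s = 883407 s ≈ 10.22 days
(b) vₚ/vₐ = rₐ/rₚ (angular momentum) = (2.628 × 10^9) / (2.887 × 10^8) = 9.10287 ≈ 9.103
(c) vₐ² = GM (2/rₐ − 1/a) = 1.569 × 10^17 × (7.61035 × 10^-10 − 6.85706 × 10^-10) = 1.18191 × 10^7 m²/s²;  vₐ = 3437.88 m/s ≈ 3.438 km/s

Final answer:
(a) orbital period T = 10.22 days
(b) velocity ratio vₚ/vₐ = 9.103
(c) velocity at apoapsis vₐ = 3.438 km/s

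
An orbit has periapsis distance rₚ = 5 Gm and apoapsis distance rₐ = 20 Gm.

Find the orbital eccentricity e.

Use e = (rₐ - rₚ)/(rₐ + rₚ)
rₚ = 5 Gm = 5 × 10^9 m
rₐ = 20 Gm = 2 × 10^10 m
rₐ − rₚ = 1.5 × 10^10 m
rₐ + rₚ = 2.5 × 10^10 m
e = (rₐ − rₚ)/(rₐ + rₚ) = 0.6

Final answer: e = 0.6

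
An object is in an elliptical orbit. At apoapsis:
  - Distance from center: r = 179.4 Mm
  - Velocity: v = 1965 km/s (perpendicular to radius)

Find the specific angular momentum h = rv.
r = 179.4 Mm = 1.794 × 10^8 m
v = 1965 km/s = 1.965 × 10^6 m/s
h = rv = 1.794 × 10^8 × 1.965 × 10^6 = 3.52521 × 10^14 m²/s ≈ 3.525 × 10^14 m²/s

Final answer: h = 3.525 × 10^14 m²/s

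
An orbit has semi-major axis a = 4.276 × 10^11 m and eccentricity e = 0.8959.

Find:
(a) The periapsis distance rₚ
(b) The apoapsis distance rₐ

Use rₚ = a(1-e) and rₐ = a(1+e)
a = 4.276 × 10^11 m
e = 0.8959:  1 − e = 0.1041,  1 + e = 1.8959
(a) rₚ = a(1 − e) = 4.276 × 10^11 m × 0.1041 = 4.45132 × 10^10 m ≈ 4.451 × 10^10 m
(b) rₐ = a(1 + e) = 4.276 × 10^11 m × 1.8959 = 8.10687 × 10^11 m ≈ 8.107 × 10^11 m

Final answer:
(a) rₚ = 4.451 × 10^10 m
(b) rₐ = 8.107 × 10^11 m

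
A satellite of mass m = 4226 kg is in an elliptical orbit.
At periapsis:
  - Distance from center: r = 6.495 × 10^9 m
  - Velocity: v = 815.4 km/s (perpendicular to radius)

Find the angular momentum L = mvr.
r = 6.495 × 10^9 m
v = 815.4 km/s = 815400 m/s
vr = 815400 × 6.495 × 10^9 = 5.29602 × 10^15 m²/s
L = m × vr = 4226 × 5.29602 × 10^15 = 2.2381 × 10^19 kg·m²/s ≈ 2.238 × 10^19 kg·m²/s

Final answer: L = 2.238 × 10^19 kg·m²/s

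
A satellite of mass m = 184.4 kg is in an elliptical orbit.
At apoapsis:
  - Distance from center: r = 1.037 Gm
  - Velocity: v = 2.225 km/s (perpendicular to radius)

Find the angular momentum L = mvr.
r = 1.037 Gm = 1.037 × 10^9 m
v = 2.225 km/s = 2225 m/s
vr = 2225 × 1.037 × 10^9 = 2.30732 × 10^12 m²/s
L = m × vr = 184.4 × 2.30732 × 10^12 = 4.25471 × 10^14 kg·m²/s ≈ 4.255 × 10^14 kg·m²/s

Final answer: L = 4.255 × 10^14 kg·m²/s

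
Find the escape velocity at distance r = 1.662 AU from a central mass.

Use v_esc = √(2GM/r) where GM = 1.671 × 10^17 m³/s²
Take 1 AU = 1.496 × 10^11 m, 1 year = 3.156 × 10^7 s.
r = 1.662 AU = 2.48635 × 10^11 m
GM = 1.671 × 10^17 m³/s²
2GM/r = 2 × (1.671 × 10^17) / (2.48635 × 10^11) = 1.34414 × 10^6 m²/s²
v_esc = √(2GM/r) = 1159.37 m/s ≈ 0.2446 AU/year

Final answer: 0.2446 AU/year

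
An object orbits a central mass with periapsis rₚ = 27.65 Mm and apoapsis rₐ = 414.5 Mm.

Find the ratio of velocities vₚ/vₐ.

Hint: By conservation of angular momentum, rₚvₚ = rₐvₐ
rₚ = 27.65 Mm = 2.765 × 10^7 m
rₐ = 414.5 Mm = 4.145 × 10^8 m
rₚvₚ = rₐvₐ  ⇒  vₚ/vₐ = rₐ/rₚ
vₚ/vₐ = (4.145 × 10^8) / (2.765 × 10^7) = 14.991

Final answer: vₚ/vₐ = 14.99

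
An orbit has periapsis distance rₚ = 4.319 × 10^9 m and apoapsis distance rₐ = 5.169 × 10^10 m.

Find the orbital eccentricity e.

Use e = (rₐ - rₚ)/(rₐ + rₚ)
rₚ = 4.319 × 10^9 m
rₐ = 5.169 × 10^10 m
rₐ − rₚ = 4.7371 × 10^10 m
rₐ + rₚ = 5.6009 × 10^10 m
e = (rₐ − rₚ)/(rₐ + rₚ) = 0.845775

Final answer: e = 0.8458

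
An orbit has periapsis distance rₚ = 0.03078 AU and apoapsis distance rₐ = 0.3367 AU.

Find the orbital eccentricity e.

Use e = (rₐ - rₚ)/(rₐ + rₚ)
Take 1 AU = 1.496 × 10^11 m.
rₚ = 0.03078 AU = 4.60469 × 10^9 m
rₐ = 0.3367 AU = 5.03703 × 10^10 m
rₐ − rₚ = 4.57656 × 10^10 m
rₐ + rₚ = 5.4975 × 10^10 m
e = (rₐ − rₚ)/(rₐ + rₚ) = 0.832481

Final answer: e = 0.8325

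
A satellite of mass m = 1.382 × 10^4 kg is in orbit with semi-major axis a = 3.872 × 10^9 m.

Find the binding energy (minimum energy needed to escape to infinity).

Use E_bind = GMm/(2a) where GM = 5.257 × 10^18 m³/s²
a = 3.872 × 10^9 m
GM = 5.257 × 10^18 m³/s²
m = 1.382 × 10^4 kg
GMm = 5.257 × 10^18 × 13820 = 7.26517 × 10^22 m³·kg/s²
2a = 7.744 × 10^9 m
E_bind = GMm/(2a) = 9.38168 × 10^12 J ≈ 9.382 TJ

Final answer: 9.382 TJ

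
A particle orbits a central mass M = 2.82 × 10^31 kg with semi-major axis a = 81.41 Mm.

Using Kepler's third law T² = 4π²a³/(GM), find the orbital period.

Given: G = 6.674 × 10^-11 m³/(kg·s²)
M = 2.82 × 10^31 kg
GM = G × M = 6.674 × 10^-11 × 2.82 × 10^31 = 1.88207 × 10^21 m³/s²
a = 81.41 Mm = 8.141 × 10^7 m
a³ = 5.39552 × 10^23 m³
T = 2π √(a³/GM) = 2π √((5.39552 × 10^23) / (1.88207 × 10^21)) = 2π × 16.9316 s
T = 106.385 s ≈ 1.773 minutes

Final answer: 1.773 minutes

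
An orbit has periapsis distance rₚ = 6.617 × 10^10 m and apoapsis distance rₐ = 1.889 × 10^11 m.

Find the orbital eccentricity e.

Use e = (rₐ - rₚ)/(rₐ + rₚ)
rₚ = 6.617 × 10^10 m
rₐ = 1.889 × 10^11 m
rₐ − rₚ = 1.2273 × 10^11 m
rₐ + rₚ = 2.5507 × 10^11 m
e = (rₐ − rₚ)/(rₐ + rₚ) = 0.481162

Final answer: e = 0.4812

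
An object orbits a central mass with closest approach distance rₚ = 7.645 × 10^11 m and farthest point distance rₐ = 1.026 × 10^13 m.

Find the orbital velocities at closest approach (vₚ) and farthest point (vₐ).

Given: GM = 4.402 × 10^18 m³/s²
rₚ = 7.645 × 10^11 m
rₐ = 1.026 × 10^13 m
GM = 4.402 × 10^18 m³/s²
a = (rₚ + rₐ)/2 = 5.51225 × 10^12 m
Vis-viva: v² = GM (2/r − 1/a)
vₚ² = 4.402 × 10^18 × (2.61609 × 10^-12 − 1.81414 × 10^-13) = 1.07174 × 10^7 m²/s²
vₚ = 3273.75 m/s ≈ 3.274 km/s
vₐ² = 4.402 × 10^18 × (1.94932 × 10^-13 − 1.81414 × 10^-13) = 59504.7 m²/s²
vₐ = 243.936 m/s ≈ 243.9 m/s

Final answer: vₚ = 3.274 km/s, vₐ = 243.9 m/s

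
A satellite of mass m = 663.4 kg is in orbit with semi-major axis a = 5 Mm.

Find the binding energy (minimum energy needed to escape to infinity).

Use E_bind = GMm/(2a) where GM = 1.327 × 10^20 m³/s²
a = 5 Mm = 5 × 10^6 m
GM = 1.327 × 10^20 m³/s²
m = 663.4 kg
GMm = 1.327 × 10^20 × 663.4 = 8.80332 × 10^22 m³·kg/s²
2a = 1 × 10^7 m
E_bind = GMm/(2a) = 8.80332 × 10^15 J ≈ 8.803 PJ

Final answer: 8.803 PJ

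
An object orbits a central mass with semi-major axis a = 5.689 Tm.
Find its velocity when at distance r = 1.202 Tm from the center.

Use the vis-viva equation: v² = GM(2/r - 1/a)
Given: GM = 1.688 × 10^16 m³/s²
a = 5.689 Tm = 5.689 × 10^12 m
r = 1.202 Tm = 1.202 × 10^12 m
GM = 1.688 × 10^16 m³/s²
2/r − 1/a = 1.66389 × 10^-12 − 1.75778 × 10^-13 = 1.48812 × 10^-12 m⁻¹
v² = GM (2/r − 1/a) = 25119.4 m²/s²
v = 158.491 m/s ≈ 158.5 m/s

Final answer: 158.5 m/s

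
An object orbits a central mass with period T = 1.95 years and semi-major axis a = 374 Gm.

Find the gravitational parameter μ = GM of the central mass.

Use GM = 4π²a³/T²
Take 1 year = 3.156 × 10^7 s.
T = 1.95 years = 6.1542 × 10^7 s
a = 374 Gm = 3.74 × 10^11 m
a³ = 5.23136 × 10^34 m³
T² = 3.78742 × 10^15 s²
GM = 4π² × (5.23136 × 10^34) / (3.78742 × 10^15) = 5.45295 × 10^20 m³/s²
GM ≈ 5.453 × 10^20 m³/s²

Final answer: GM = 5.453 × 10^20 m³/s²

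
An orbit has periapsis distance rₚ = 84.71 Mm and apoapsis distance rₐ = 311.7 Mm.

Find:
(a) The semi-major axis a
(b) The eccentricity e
rₚ = 84.71 Mm = 8.471 × 10^7 m
rₐ = 311.7 Mm = 3.117 × 10^8 m
(a) a = (rₚ + rₐ)/2 = 1.98205 × 10^8 m ≈ 198.2 Mm
(b) e = (rₐ − rₚ)/(rₐ + rₚ) = (2.2699 × 10^8) / (3.9641 × 10^8) = 0.572614

Final answer:
(a) a = 198.2 Mm
(b) e = 0.5726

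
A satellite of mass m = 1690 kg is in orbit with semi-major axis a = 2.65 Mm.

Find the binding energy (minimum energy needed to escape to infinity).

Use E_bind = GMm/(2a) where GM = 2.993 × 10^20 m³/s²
a = 2.65 Mm = 2.65 × 10^6 m
GM = 2.993 × 10^20 m³/s²
m = 1690 kg
GMm = 2.993 × 10^20 × 1690 = 5.05817 × 10^23 m³·kg/s²
2a = 5.3 × 10^6 m
E_bind = GMm/(2a) = 9.54372 × 10^16 J ≈ 95.44 PJ

Final answer: 95.44 PJ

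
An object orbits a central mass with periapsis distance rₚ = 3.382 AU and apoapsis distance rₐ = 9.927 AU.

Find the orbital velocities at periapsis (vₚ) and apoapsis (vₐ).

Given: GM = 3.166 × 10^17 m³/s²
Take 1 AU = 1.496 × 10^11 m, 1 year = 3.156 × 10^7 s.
rₚ = 3.382 AU = 5.05947 × 10^11 m
rₐ = 9.927 AU = 1.48508 × 10^12 m
GM = 3.166 × 10^17 m³/s²
a = (rₚ + rₐ)/2 = 9.95513 × 10^11 m
Vis-viva: v² = GM (2/r − 1/a)
vₚ² = 3.166 × 10^17 × (3.95298 × 10^-12 − 1.00451 × 10^-12) = 933487 m²/s²
vₚ = 966.171 m/s ≈ 0.2038 AU/year
vₐ² = 3.166 × 10^17 × (1.34673 × 10^-12 − 1.00451 × 10^-12) = 108348 m²/s²
vₐ = 329.162 m/s ≈ 329.2 m/s

Final answer: vₚ = 0.2038 AU/year, vₐ = 329.2 m/s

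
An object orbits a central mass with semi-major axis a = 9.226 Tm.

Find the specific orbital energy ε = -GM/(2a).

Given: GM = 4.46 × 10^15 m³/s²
a = 9.226 Tm = 9.226 × 10^12 m
GM = 4.46 × 10^15 m³/s²
2a = 1.8452 × 10^13 m
ε = −GM/(2a) = -241.708 J/kg ≈ -241.7 J/kg

Final answer: -241.7 J/kg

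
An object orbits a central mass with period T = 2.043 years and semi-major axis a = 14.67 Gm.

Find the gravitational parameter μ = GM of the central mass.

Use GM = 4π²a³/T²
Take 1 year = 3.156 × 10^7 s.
T = 2.043 years = 6.44771 × 10^7 s
a = 14.67 Gm = 1.467 × 10^10 m
a³ = 3.15711 × 10^30 m³
T² = 4.15729 × 10^15 s²
GM = 4π² × (3.15711 × 10^30) / (4.15729 × 10^15) = 2.99805 × 10^16 m³/s²
GM ≈ 2.998 × 10^16 m³/s²

Final answer: GM = 2.998 × 10^16 m³/s²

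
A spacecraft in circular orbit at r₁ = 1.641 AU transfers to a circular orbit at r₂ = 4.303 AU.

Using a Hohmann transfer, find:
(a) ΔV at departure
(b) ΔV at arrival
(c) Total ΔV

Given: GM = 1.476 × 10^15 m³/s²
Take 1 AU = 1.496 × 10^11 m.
r₁ = 1.641 AU = 2.45494 × 10^11 m
r₂ = 4.303 AU = 6.43729 × 10^11 m
GM = 1.476 × 10^15 m³/s²
Transfer ellipse: a_t = (r₁ + r₂)/2 = 4.44611 × 10^11 m
Circular speed at r₁: v₁ = √(GM/r₁) = 77.5395 m/s
Transfer speed at r₁ (periapsis): v₁ₜ = √(GM(2/r₁ − 1/a_t)) = 93.3006 m/s
(a) ΔV₁ = v₁ₜ − v₁ = 15.7611 m/s ≈ 15.76 m/s
Circular speed at r₂: v₂ = √(GM/r₂) = 47.8841 m/s
Transfer speed at r₂ (apoapsis): v₂ₜ = √(GM(2/r₂ − 1/a_t)) = 35.5813 m/s
(b) ΔV₂ = v₂ − v₂ₜ = 12.3029 m/s ≈ 12.3 m/s
(c) ΔV_total = ΔV₁ + ΔV₂ = 28.0639 m/s ≈ 28.06 m/s

Final answer:
(a) ΔV₁ = 15.76 m/s
(b) ΔV₂ = 12.3 m/s
(c) ΔV_total = 28.06 m/s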